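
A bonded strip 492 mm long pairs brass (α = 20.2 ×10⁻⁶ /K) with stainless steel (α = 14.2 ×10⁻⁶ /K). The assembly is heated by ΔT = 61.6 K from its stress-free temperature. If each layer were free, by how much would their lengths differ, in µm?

Δα = |20.2 − 14.2|×10⁻⁶/K = 6.00×10⁻⁶/K.
ΔL_mismatch = Δα·L·ΔT = 6.00×10⁻⁶ × 492.0 mm × 61.6 K = 182 µm.

182 µm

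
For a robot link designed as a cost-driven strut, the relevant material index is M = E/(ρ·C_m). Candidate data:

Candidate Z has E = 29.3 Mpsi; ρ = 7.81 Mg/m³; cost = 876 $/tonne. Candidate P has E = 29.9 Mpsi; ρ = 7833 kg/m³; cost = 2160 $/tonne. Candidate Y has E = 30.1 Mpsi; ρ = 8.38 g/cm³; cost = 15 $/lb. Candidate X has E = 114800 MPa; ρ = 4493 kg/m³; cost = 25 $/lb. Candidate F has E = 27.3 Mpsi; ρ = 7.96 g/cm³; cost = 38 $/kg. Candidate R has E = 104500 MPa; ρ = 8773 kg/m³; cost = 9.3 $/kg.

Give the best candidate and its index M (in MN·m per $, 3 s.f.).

Convert each candidate to consistent units, then evaluate M:
  candidate Z: E = 202.0 GPa, ρ = 7810 kg/m³, cost = 0.8760 $/kg
  candidate P: E = 206.2 GPa, ρ = 7833 kg/m³, cost = 2.160 $/kg
  candidate Y: E = 207.5 GPa, ρ = 8380 kg/m³, cost = 33.07 $/kg
  candidate X: E = 114.8 GPa, ρ = 4493 kg/m³, cost = 55.11 $/kg
  candidate F: E = 188.2 GPa, ρ = 7960 kg/m³, cost = 38.00 $/kg
  candidate R: E = 104.5 GPa, ρ = 8773 kg/m³, cost = 9.300 $/kg
  candidate Z: M = 29.5 MN·m per $
  candidate P: M = 12.2 MN·m per $
  candidate R: M = 1.28 MN·m per $
  candidate Y: M = 0.749 MN·m per $
  candidate F: M = 0.622 MN·m per $
  candidate X: M = 0.464 MN·m per $
The maximum is for candidate Z.

candidate Z, M = 29.5 MN·m per $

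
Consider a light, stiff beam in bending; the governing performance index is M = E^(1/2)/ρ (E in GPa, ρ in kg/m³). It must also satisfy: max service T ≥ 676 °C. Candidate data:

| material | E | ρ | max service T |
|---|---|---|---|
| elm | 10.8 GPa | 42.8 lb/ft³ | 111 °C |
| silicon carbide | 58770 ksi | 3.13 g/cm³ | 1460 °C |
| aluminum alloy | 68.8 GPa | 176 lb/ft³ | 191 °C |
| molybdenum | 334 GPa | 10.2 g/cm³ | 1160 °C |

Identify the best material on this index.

silicon carbide

Screen on constraints: max service T ≥ 676 °C. Survivors: silicon carbide, molybdenum.
After converting to SI:
  silicon carbide: E = 405.2 GPa, ρ = 3130 kg/m³
  molybdenum: E = 334.0 GPa, ρ = 10200 kg/m³
  silicon carbide: M = 6.43×10⁻³
  molybdenum: M = 1.79×10⁻³
Highest index: silicon carbide.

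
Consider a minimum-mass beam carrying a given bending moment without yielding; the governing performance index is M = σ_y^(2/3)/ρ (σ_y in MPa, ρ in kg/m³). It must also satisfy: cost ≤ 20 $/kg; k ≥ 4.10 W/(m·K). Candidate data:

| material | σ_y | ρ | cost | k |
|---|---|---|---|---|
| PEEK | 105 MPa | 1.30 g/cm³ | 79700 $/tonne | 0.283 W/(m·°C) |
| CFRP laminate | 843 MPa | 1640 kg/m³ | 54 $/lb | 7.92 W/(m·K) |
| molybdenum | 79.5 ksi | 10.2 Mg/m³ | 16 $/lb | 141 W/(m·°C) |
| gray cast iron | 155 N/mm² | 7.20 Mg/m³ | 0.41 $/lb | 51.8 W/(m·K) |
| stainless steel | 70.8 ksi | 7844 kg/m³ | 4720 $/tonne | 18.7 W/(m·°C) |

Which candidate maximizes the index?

Screen on constraints: cost ≤ 20 $/kg; k ≥ 4.10 W/(m·K). Survivors: gray cast iron, stainless steel.
Normalizing units and computing the index:
  gray cast iron: σ_y = 155.0 MPa, ρ = 7200 kg/m³
  stainless steel: σ_y = 488.1 MPa, ρ = 7844 kg/m³
  stainless steel: M = 7.90×10⁻³
  gray cast iron: M = 4.01×10⁻³
The maximum is for stainless steel.

stainless steel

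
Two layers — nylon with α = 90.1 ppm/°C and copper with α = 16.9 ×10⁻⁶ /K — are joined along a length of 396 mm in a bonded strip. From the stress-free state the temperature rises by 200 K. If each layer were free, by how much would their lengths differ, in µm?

5800 µm

Δα = |90.1 − 16.9|×10⁻⁶/K = 73.2×10⁻⁶/K.
ΔL_mismatch = Δα·L·ΔT = 73.2×10⁻⁶ × 396.0 mm × 200.0 K = 5800 µm.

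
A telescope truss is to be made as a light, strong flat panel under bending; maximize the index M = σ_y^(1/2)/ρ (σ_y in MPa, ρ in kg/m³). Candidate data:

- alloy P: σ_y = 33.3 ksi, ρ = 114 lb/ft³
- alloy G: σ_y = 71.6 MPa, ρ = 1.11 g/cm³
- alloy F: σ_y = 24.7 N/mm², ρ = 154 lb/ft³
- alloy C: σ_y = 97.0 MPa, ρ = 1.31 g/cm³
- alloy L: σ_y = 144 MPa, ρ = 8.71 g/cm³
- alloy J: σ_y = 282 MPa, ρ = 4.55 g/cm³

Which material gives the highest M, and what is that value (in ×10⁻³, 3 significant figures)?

Normalizing units and computing the index:
  alloy P: σ_y = 229.6 MPa, ρ = 1826 kg/m³
  alloy G: σ_y = 71.60 MPa, ρ = 1110 kg/m³
  alloy F: σ_y = 24.70 MPa, ρ = 2467 kg/m³
  alloy C: σ_y = 97.00 MPa, ρ = 1310 kg/m³
  alloy L: σ_y = 144.0 MPa, ρ = 8710 kg/m³
  alloy J: σ_y = 282.0 MPa, ρ = 4550 kg/m³
  alloy P: M = 8.30×10⁻³
  alloy G: M = 7.62×10⁻³
  alloy C: M = 7.52×10⁻³
  alloy J: M = 3.69×10⁻³
  alloy F: M = 2.01×10⁻³
  alloy L: M = 1.38×10⁻³
The maximum is for alloy P.

alloy P, M = 8.30×10⁻³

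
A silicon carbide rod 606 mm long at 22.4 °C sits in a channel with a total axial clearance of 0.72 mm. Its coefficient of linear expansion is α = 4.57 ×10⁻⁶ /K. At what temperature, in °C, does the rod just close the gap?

α·L₀·ΔT = 0.72 mm ⇒ ΔT = 0.72 / (4.57×10⁻⁶ × 606.0) = 260.0 K.
T = 22.4 + 260.0 = 282.4 °C.

282 °C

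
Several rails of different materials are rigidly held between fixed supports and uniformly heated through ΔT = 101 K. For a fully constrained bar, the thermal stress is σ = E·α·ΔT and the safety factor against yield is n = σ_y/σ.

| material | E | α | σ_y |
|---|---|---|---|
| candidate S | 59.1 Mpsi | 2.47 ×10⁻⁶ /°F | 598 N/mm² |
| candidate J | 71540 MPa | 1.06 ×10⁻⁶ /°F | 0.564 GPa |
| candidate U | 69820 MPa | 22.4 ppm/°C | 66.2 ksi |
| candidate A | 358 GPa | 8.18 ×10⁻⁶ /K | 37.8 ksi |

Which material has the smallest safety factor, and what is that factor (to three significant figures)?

Per material, after unit conversion:
  candidate S: E = 407.5, α = 4.45, σ_y = 598.0 → σ = 183 MPa, n = 3.27
  candidate J: E = 71.54, α = 1.91, σ_y = 564.0 → σ = 13.8 MPa, n = 40.9
  candidate U: E = 69.82, α = 22.4, σ_y = 456.4 → σ = 158 MPa, n = 2.89
  candidate A: E = 358.0, α = 8.18, σ_y = 260.6 → σ = 296 MPa, n = 0.881
Smallest n: candidate A with n = 0.881.

candidate A, n = 0.881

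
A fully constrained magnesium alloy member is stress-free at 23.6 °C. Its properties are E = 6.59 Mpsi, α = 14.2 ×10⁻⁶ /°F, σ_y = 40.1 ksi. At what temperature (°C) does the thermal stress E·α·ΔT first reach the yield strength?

262 °C

E = 6.59 Mpsi = 45.44 GPa.
α = 14.2×10⁻⁶/°F × 9/5 = 25.6×10⁻⁶/K.
σ_y = 40.1 ksi = 276.5 MPa.
E·α·ΔT = 276.5 MPa ⇒ ΔT = 276.5 / (45.44×10³ × 25.6×10⁻⁶) = 238.1 K.
T = 23.6 + 238.1 = 261.7 °C.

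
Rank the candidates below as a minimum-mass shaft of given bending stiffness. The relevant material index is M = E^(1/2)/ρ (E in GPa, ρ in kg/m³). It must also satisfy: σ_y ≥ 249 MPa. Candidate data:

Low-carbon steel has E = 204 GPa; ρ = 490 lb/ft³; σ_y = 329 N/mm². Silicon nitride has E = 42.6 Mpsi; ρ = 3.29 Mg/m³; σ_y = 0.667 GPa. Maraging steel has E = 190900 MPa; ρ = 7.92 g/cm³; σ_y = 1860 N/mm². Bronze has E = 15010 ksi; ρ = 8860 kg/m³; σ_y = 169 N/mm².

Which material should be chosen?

Screen on constraints: σ_y ≥ 249 MPa. Survivors: low-carbon steel, silicon nitride, maraging steel.
After converting to SI:
  low-carbon steel: E = 204.0 GPa, ρ = 7849 kg/m³
  silicon nitride: E = 293.7 GPa, ρ = 3290 kg/m³
  maraging steel: E = 190.9 GPa, ρ = 7920 kg/m³
  silicon nitride: M = 5.21×10⁻³
  low-carbon steel: M = 1.82×10⁻³
  maraging steel: M = 1.74×10⁻³
Highest index: silicon nitride.

silicon nitride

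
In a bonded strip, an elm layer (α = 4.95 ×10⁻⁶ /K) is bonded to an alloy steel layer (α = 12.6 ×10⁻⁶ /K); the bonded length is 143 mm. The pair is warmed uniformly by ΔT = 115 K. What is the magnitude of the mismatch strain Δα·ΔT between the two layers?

8.80×10⁻⁴

Δα = |4.95 − 12.6|×10⁻⁶/K = 7.65×10⁻⁶/K.
Mismatch strain = Δα·ΔT = 7.65×10⁻⁶ × 115.0 = 8.80×10⁻⁴.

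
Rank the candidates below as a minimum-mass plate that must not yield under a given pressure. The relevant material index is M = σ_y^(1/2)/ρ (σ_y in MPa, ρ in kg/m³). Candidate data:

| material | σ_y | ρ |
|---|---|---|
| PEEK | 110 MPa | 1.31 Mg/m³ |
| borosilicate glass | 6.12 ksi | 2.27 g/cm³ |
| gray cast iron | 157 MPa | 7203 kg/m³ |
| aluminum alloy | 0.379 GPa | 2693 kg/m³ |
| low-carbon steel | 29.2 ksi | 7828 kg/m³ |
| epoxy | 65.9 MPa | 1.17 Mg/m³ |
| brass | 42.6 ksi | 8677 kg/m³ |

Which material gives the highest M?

Convert each candidate to consistent units, then evaluate M:
  PEEK: σ_y = 110.0 MPa, ρ = 1310 kg/m³
  borosilicate glass: σ_y = 42.20 MPa, ρ = 2270 kg/m³
  gray cast iron: σ_y = 157.0 MPa, ρ = 7203 kg/m³
  aluminum alloy: σ_y = 379.0 MPa, ρ = 2693 kg/m³
  low-carbon steel: σ_y = 201.3 MPa, ρ = 7828 kg/m³
  epoxy: σ_y = 65.90 MPa, ρ = 1170 kg/m³
  brass: σ_y = 293.7 MPa, ρ = 8677 kg/m³
  PEEK: M = 8.01×10⁻³
  aluminum alloy: M = 7.23×10⁻³
  epoxy: M = 6.94×10⁻³
  borosilicate glass: M = 2.86×10⁻³
  brass: M = 1.98×10⁻³
  low-carbon steel: M = 1.81×10⁻³
  gray cast iron: M = 1.74×10⁻³
Highest index: PEEK.

PEEK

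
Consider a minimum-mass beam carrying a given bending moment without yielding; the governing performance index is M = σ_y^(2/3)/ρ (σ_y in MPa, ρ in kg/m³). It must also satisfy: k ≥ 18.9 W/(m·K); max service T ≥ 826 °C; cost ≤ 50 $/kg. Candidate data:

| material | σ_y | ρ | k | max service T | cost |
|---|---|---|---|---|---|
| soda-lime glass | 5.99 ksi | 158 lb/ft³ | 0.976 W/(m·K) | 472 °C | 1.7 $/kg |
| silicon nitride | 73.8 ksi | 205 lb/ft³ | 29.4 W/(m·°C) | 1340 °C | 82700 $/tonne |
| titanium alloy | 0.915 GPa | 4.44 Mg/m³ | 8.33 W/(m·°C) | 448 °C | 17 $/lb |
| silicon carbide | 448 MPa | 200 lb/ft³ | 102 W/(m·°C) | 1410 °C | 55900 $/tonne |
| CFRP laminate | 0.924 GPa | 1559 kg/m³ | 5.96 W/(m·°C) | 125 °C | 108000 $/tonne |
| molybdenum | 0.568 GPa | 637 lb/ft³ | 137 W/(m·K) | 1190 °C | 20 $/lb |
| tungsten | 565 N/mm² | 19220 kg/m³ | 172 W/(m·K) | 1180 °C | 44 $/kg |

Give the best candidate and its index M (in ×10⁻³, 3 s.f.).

Screen on constraints: k ≥ 18.9 W/(m·K); max service T ≥ 826 °C; cost ≤ 50 $/kg. Survivors: molybdenum, tungsten.
Convert each candidate to consistent units, then evaluate M:
  molybdenum: σ_y = 568.0 MPa, ρ = 10200 kg/m³
  tungsten: σ_y = 565.0 MPa, ρ = 19220 kg/m³
  molybdenum: M = 6.72×10⁻³
  tungsten: M = 3.56×10⁻³
Molybdenum has the largest M.

molybdenum, M = 6.72×10⁻³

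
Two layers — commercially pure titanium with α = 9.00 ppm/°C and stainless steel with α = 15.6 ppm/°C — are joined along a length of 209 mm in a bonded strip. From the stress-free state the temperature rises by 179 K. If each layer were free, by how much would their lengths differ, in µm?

247 µm

Δα = |9.00 − 15.6|×10⁻⁶/K = 6.60×10⁻⁶/K.
ΔL_mismatch = Δα·L·ΔT = 6.60×10⁻⁶ × 209.0 mm × 179.0 K = 247 µm.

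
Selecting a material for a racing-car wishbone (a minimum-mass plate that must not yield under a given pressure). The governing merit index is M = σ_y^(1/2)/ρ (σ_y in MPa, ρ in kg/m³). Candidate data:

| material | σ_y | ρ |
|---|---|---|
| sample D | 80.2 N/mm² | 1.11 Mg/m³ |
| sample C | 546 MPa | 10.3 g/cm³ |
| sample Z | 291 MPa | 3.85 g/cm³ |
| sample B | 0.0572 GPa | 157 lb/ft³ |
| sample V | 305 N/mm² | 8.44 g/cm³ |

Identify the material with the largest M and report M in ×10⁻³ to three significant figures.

Convert each candidate to consistent units, then evaluate M:
  sample D: σ_y = 80.20 MPa, ρ = 1110 kg/m³
  sample C: σ_y = 546.0 MPa, ρ = 10300 kg/m³
  sample Z: σ_y = 291.0 MPa, ρ = 3850 kg/m³
  sample B: σ_y = 57.20 MPa, ρ = 2515 kg/m³
  sample V: σ_y = 305.0 MPa, ρ = 8440 kg/m³
  sample D: M = 8.07×10⁻³
  sample Z: M = 4.43×10⁻³
  sample B: M = 3.01×10⁻³
  sample C: M = 2.27×10⁻³
  sample V: M = 2.07×10⁻³
Sample D ranks first.

sample D, M = 8.07×10⁻³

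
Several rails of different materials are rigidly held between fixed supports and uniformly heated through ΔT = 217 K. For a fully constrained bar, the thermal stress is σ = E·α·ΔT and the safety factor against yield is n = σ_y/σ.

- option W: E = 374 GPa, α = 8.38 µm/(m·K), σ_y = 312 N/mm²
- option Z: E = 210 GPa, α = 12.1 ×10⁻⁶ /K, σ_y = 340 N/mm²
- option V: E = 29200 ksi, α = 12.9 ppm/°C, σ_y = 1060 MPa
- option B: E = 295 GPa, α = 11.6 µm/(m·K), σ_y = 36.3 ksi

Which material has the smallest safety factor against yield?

option B

With everything in SI (GPa, ×10⁻⁶/K, MPa):
  option W: E = 374.0, α = 8.38, σ_y = 312.0 → σ = 680 MPa, n = 0.459
  option Z: E = 210.0, α = 12.1, σ_y = 340.0 → σ = 551 MPa, n = 0.617
  option V: E = 201.3, α = 12.9, σ_y = 1060 → σ = 564 MPa, n = 1.88
  option B: E = 295.0, α = 11.6, σ_y = 250.3 → σ = 743 MPa, n = 0.337
The minimum is option B at n = 0.337.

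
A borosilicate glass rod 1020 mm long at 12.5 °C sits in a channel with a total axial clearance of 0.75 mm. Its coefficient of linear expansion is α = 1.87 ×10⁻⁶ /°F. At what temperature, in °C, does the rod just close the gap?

α = 1.87×10⁻⁶/°F × 9/5 = 3.37×10⁻⁶/K.
α·L₀·ΔT = 0.75 mm ⇒ ΔT = 0.75 / (3.37×10⁻⁶ × 1020.0) = 218.4 K.
T = 12.5 + 218.4 = 230.9 °C.

231 °C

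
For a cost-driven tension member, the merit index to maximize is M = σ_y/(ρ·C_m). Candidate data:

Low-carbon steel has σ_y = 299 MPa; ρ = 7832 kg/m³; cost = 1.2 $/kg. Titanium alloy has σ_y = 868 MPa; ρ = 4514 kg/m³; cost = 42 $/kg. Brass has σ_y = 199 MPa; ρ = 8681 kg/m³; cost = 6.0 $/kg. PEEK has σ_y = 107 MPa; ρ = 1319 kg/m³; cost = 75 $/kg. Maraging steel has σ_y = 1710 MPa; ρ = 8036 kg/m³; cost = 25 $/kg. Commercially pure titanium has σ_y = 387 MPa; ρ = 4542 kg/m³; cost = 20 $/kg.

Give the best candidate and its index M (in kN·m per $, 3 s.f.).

Per-candidate index values:
  low-carbon steel: M = 31.8 kN·m per $
  maraging steel: M = 8.51 kN·m per $
  titanium alloy: M = 4.58 kN·m per $
  commercially pure titanium: M = 4.26 kN·m per $
  brass: M = 3.82 kN·m per $
  PEEK: M = 1.08 kN·m per $
Low-carbon steel has the largest M.

low-carbon steel, M = 31.8 kN·m per $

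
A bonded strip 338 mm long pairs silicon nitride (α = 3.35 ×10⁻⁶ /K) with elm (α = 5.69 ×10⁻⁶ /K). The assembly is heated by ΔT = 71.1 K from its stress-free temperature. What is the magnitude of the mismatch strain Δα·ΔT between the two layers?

1.66×10⁻⁴

Δα = |3.35 − 5.69|×10⁻⁶/K = 2.34×10⁻⁶/K.
Mismatch strain = Δα·ΔT = 2.34×10⁻⁶ × 71.1 = 1.66×10⁻⁴.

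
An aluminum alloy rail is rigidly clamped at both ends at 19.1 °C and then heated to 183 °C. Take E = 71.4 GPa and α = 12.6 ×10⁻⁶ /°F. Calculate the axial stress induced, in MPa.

α = 12.6×10⁻⁶/°F × 9/5 = 22.7×10⁻⁶/K.
ΔT = 163.9 K. Constrained thermal stress σ = E·α·ΔT = 71.40×10³ MPa × 22.7×10⁻⁶ × 163.9 = 265 MPa (compressive).

265 MPa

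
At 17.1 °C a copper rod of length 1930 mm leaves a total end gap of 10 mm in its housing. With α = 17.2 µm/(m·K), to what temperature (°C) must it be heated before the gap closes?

318 °C

α·L₀·ΔT = 10.0 mm ⇒ ΔT = 10.0 / (17.2×10⁻⁶ × 1930.0) = 301.2 K.
T = 17.1 + 301.2 = 318.3 °C.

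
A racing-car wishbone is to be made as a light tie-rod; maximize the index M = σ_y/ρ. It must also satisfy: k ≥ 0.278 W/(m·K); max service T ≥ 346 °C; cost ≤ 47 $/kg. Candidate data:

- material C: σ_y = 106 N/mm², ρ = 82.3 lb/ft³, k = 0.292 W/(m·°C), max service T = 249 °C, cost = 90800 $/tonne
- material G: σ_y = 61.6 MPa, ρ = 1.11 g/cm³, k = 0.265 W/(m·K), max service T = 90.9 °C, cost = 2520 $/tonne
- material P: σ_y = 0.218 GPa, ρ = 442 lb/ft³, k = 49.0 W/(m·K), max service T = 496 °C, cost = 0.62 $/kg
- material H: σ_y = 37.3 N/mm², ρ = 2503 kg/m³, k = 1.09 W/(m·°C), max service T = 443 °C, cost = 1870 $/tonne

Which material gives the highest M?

Screen on constraints: k ≥ 0.278 W/(m·K); max service T ≥ 346 °C; cost ≤ 47 $/kg. Survivors: material P, material H.
In SI units:
  material P: σ_y = 218.0 MPa, ρ = 7080 kg/m³
  material H: σ_y = 37.30 MPa, ρ = 2503 kg/m³
  material P: M = 30.8 kN·m/kg
  material H: M = 14.9 kN·m/kg
Highest index: material P.

material P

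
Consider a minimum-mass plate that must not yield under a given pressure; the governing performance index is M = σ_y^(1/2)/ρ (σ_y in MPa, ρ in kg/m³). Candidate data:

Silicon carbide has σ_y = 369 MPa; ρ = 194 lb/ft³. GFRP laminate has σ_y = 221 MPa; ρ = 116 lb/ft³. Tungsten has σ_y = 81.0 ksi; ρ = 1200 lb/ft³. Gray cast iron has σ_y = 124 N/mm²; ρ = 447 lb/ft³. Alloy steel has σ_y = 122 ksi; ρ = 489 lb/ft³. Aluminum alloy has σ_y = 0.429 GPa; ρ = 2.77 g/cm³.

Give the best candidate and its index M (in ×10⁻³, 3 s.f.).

GFRP laminate, M = 8.00×10⁻³

After converting to SI:
  silicon carbide: σ_y = 369.0 MPa, ρ = 3108 kg/m³
  GFRP laminate: σ_y = 221.0 MPa, ρ = 1858 kg/m³
  tungsten: σ_y = 558.5 MPa, ρ = 19220 kg/m³
  gray cast iron: σ_y = 124.0 MPa, ρ = 7160 kg/m³
  alloy steel: σ_y = 841.2 MPa, ρ = 7833 kg/m³
  aluminum alloy: σ_y = 429.0 MPa, ρ = 2770 kg/m³
  GFRP laminate: M = 8.00×10⁻³
  aluminum alloy: M = 7.48×10⁻³
  silicon carbide: M = 6.18×10⁻³
  alloy steel: M = 3.70×10⁻³
  gray cast iron: M = 1.56×10⁻³
  tungsten: M = 1.23×10⁻³
The maximum is for GFRP laminate.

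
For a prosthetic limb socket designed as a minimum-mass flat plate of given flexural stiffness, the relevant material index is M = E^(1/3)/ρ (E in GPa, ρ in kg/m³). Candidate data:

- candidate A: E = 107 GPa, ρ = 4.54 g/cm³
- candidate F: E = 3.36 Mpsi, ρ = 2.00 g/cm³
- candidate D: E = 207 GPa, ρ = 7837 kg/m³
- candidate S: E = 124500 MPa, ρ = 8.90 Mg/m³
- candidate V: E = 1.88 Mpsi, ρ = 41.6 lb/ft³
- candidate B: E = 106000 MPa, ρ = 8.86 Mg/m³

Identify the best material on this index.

candidate V

After converting to SI:
  candidate A: E = 107.0 GPa, ρ = 4540 kg/m³
  candidate F: E = 23.17 GPa, ρ = 2000 kg/m³
  candidate D: E = 207.0 GPa, ρ = 7837 kg/m³
  candidate S: E = 124.5 GPa, ρ = 8900 kg/m³
  candidate V: E = 12.96 GPa, ρ = 666.4 kg/m³
  candidate B: E = 106.0 GPa, ρ = 8860 kg/m³
  candidate V: M = 3.53×10⁻³
  candidate F: M = 1.43×10⁻³
  candidate A: M = 1.05×10⁻³
  candidate D: M = 0.755×10⁻³
  candidate S: M = 0.561×10⁻³
  candidate B: M = 0.534×10⁻³
Candidate V has the largest M.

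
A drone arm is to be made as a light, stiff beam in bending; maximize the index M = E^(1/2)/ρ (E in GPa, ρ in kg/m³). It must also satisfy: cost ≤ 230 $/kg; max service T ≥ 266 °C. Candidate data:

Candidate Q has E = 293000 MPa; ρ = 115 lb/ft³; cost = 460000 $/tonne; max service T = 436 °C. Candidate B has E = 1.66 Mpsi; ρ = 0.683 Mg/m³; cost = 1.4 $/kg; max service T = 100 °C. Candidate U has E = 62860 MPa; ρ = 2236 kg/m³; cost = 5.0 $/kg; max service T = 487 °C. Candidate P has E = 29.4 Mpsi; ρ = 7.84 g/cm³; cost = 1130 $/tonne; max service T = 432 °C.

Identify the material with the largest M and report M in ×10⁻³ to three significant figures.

candidate U, M = 3.55×10⁻³

Screen on constraints: cost ≤ 230 $/kg; max service T ≥ 266 °C. Survivors: candidate U, candidate P.
Convert each candidate to consistent units, then evaluate M:
  candidate U: E = 62.86 GPa, ρ = 2236 kg/m³
  candidate P: E = 202.7 GPa, ρ = 7840 kg/m³
  candidate U: M = 3.55×10⁻³
  candidate P: M = 1.82×10⁻³
Candidate U ranks first.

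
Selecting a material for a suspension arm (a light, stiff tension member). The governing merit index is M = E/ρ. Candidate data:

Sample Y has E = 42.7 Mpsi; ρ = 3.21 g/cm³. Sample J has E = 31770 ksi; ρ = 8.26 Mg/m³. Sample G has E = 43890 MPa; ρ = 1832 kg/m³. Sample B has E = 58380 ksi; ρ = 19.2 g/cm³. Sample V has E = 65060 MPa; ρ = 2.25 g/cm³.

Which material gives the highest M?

sample Y

Normalizing units and computing the index:
  sample Y: E = 294.4 GPa, ρ = 3210 kg/m³
  sample J: E = 219.0 GPa, ρ = 8260 kg/m³
  sample G: E = 43.89 GPa, ρ = 1832 kg/m³
  sample B: E = 402.5 GPa, ρ = 19200 kg/m³
  sample V: E = 65.06 GPa, ρ = 2250 kg/m³
  sample Y: M = 91.7 MN·m/kg
  sample V: M = 28.9 MN·m/kg
  sample J: M = 26.5 MN·m/kg
  sample G: M = 24.0 MN·m/kg
  sample B: M = 21.0 MN·m/kg
Sample Y has the largest M.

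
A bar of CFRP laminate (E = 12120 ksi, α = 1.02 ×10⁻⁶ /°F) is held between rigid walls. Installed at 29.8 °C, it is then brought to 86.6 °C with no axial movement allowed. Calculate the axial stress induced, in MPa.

E = 12120 ksi = 83.56 GPa.
α = 1.02×10⁻⁶/°F × 9/5 = 1.84×10⁻⁶/K.
ΔT = 56.80 K. Constrained thermal stress σ = E·α·ΔT = 83.56×10³ MPa × 1.84×10⁻⁶ × 56.80 = 8.71 MPa (compressive).

8.71 MPa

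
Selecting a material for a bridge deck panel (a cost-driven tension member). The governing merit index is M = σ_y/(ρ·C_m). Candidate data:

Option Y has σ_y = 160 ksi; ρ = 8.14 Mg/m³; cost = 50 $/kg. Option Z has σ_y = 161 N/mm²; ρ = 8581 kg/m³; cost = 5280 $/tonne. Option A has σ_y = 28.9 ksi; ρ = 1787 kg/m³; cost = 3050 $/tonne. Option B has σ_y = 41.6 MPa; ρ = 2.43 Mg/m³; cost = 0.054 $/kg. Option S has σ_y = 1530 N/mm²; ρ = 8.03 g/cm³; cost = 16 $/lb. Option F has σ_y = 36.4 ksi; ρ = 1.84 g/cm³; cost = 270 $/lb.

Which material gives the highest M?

option B

Normalizing units and computing the index:
  option Y: σ_y = 1103 MPa, ρ = 8140 kg/m³, cost = 50.00 $/kg
  option Z: σ_y = 161.0 MPa, ρ = 8581 kg/m³, cost = 5.280 $/kg
  option A: σ_y = 199.3 MPa, ρ = 1787 kg/m³, cost = 3.050 $/kg
  option B: σ_y = 41.60 MPa, ρ = 2430 kg/m³, cost = 0.05400 $/kg
  option S: σ_y = 1530 MPa, ρ = 8030 kg/m³, cost = 35.27 $/kg
  option F: σ_y = 251.0 MPa, ρ = 1840 kg/m³, cost = 595.2 $/kg
  option B: M = 317 kN·m per $
  option A: M = 36.6 kN·m per $
  option S: M = 5.40 kN·m per $
  option Z: M = 3.55 kN·m per $
  option Y: M = 2.71 kN·m per $
  option F: M = 0.229 kN·m per $
Option B ranks first.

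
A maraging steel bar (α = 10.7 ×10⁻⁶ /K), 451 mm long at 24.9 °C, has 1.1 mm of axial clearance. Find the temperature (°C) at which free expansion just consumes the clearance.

253 °C

α·L₀·ΔT = 1.1 mm ⇒ ΔT = 1.1 / (10.7×10⁻⁶ × 451.0) = 227.9 K.
T = 24.9 + 227.9 = 252.8 °C.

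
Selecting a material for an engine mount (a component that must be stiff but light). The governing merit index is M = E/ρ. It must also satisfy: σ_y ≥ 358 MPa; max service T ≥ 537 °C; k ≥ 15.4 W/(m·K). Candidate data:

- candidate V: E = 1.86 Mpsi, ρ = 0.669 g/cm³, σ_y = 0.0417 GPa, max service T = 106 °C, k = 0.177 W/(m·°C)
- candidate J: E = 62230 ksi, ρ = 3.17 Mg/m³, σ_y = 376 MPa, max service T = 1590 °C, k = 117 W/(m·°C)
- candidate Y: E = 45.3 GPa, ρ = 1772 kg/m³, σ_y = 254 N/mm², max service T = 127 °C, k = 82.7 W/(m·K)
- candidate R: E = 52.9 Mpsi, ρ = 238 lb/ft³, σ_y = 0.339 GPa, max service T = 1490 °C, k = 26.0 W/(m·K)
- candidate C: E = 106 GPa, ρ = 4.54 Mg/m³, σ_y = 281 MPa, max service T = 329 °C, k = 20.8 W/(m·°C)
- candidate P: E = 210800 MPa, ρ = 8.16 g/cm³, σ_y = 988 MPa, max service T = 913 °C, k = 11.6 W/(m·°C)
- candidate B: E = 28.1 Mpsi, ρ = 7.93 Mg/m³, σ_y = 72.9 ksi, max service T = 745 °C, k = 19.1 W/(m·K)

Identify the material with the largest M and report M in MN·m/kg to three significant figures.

Screen on constraints: σ_y ≥ 358 MPa; max service T ≥ 537 °C; k ≥ 15.4 W/(m·K). Survivors: candidate J, candidate B.
Convert each candidate to consistent units, then evaluate M:
  candidate J: E = 429.1 GPa, ρ = 3170 kg/m³
  candidate B: E = 193.7 GPa, ρ = 7930 kg/m³
  candidate J: M = 135 MN·m/kg
  candidate B: M = 24.4 MN·m/kg
Highest index: candidate J.

candidate J, M = 135 MN·m/kg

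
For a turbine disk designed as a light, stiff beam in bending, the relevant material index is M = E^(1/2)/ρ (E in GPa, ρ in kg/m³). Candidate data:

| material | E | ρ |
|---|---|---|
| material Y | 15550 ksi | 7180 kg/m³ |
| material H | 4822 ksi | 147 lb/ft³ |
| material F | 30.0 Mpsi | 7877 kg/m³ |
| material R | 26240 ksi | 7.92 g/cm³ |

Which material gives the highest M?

Convert each candidate to consistent units, then evaluate M:
  material Y: E = 107.2 GPa, ρ = 7180 kg/m³
  material H: E = 33.25 GPa, ρ = 2355 kg/m³
  material F: E = 206.8 GPa, ρ = 7877 kg/m³
  material R: E = 180.9 GPa, ρ = 7920 kg/m³
  material H: M = 2.45×10⁻³
  material F: M = 1.83×10⁻³
  material R: M = 1.70×10⁻³
  material Y: M = 1.44×10⁻³
Highest index: material H.

material H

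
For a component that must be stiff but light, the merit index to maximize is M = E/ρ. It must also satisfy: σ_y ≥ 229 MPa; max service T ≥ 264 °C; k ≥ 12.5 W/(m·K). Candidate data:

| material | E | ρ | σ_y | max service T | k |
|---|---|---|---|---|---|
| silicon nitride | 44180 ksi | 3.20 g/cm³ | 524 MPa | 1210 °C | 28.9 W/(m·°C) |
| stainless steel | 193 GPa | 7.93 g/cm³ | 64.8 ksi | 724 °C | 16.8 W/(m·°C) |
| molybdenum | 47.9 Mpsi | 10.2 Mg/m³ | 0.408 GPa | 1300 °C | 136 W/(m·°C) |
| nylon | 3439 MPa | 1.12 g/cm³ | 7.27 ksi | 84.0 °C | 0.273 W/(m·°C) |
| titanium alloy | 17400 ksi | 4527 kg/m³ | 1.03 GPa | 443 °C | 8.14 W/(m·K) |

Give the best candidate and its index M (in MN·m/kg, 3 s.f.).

silicon nitride, M = 95.2 MN·m/kg

Screen on constraints: σ_y ≥ 229 MPa; max service T ≥ 264 °C; k ≥ 12.5 W/(m·K). Survivors: silicon nitride, stainless steel, molybdenum.
In SI units:
  silicon nitride: E = 304.6 GPa, ρ = 3200 kg/m³
  stainless steel: E = 193.0 GPa, ρ = 7930 kg/m³
  molybdenum: E = 330.3 GPa, ρ = 10200 kg/m³
  silicon nitride: M = 95.2 MN·m/kg
  molybdenum: M = 32.4 MN·m/kg
  stainless steel: M = 24.3 MN·m/kg
Silicon nitride has the largest M.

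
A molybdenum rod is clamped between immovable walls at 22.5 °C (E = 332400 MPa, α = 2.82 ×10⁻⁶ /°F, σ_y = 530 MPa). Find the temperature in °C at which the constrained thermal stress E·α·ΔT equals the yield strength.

E = 332400 MPa = 332.4 GPa.
α = 2.82×10⁻⁶/°F × 9/5 = 5.08×10⁻⁶/K.
E·α·ΔT = 530.0 MPa ⇒ ΔT = 530.0 / (332.4×10³ × 5.08×10⁻⁶) = 314.1 K.
T = 22.5 + 314.1 = 336.6 °C.

337 °C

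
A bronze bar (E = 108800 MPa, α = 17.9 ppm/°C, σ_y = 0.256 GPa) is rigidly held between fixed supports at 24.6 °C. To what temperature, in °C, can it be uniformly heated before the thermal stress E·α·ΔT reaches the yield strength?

156 °C

E = 108800 MPa = 108.8 GPa.
σ_y = 0.256 GPa = 256.0 MPa.
E·α·ΔT = 256.0 MPa ⇒ ΔT = 256.0 / (108.8×10³ × 17.9×10⁻⁶) = 131.4 K.
T = 24.6 + 131.4 = 156.0 °C.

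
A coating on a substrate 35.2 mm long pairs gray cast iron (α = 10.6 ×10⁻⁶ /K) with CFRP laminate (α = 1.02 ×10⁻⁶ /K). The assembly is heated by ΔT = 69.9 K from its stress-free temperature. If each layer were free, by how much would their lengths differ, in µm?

Δα = |10.6 − 1.02|×10⁻⁶/K = 9.58×10⁻⁶/K.
ΔL_mismatch = Δα·L·ΔT = 9.58×10⁻⁶ × 35.2 mm × 69.9 K = 23.6 µm.

23.6 µm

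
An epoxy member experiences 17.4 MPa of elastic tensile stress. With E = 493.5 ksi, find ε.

5.11×10⁻³

E = 493.5 ksi = 3.403 GPa = 3403 MPa.
ε = σ/E = 17.4 / 3403 = 5.11×10⁻³.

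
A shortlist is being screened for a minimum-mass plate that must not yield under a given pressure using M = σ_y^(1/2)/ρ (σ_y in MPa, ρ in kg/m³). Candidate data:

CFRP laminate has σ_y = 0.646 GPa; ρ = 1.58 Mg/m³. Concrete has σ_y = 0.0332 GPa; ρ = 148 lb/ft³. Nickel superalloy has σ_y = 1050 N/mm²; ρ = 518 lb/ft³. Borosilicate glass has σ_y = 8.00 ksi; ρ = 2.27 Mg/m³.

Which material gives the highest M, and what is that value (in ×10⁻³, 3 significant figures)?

Putting every candidate on a common basis:
  CFRP laminate: σ_y = 646.0 MPa, ρ = 1580 kg/m³
  concrete: σ_y = 33.20 MPa, ρ = 2371 kg/m³
  nickel superalloy: σ_y = 1050 MPa, ρ = 8298 kg/m³
  borosilicate glass: σ_y = 55.16 MPa, ρ = 2270 kg/m³
  CFRP laminate: M = 16.1×10⁻³
  nickel superalloy: M = 3.91×10⁻³
  borosilicate glass: M = 3.27×10⁻³
  concrete: M = 2.43×10⁻³
The maximum is for CFRP laminate.

CFRP laminate, M = 16.1×10⁻³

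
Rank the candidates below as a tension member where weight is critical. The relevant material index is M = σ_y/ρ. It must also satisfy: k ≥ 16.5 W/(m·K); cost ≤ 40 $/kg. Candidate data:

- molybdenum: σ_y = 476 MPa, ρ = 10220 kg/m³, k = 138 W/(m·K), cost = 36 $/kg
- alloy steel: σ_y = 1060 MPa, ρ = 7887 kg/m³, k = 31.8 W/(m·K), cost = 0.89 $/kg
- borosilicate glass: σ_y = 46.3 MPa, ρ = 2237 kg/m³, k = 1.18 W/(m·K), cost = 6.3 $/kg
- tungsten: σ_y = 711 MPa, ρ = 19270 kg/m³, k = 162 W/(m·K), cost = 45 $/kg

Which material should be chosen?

Screen on constraints: k ≥ 16.5 W/(m·K); cost ≤ 40 $/kg. Survivors: molybdenum, alloy steel.
Evaluate M for each candidate:
  alloy steel: M = 134 kN·m/kg
  molybdenum: M = 46.6 kN·m/kg
Highest index: alloy steel.

alloy steel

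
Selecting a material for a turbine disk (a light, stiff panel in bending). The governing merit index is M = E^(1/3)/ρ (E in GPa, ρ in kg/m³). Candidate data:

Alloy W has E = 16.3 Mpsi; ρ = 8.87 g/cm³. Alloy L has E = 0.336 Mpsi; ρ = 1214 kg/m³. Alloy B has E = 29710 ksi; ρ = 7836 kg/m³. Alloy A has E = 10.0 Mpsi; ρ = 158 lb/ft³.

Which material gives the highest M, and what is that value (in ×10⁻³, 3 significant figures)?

alloy A, M = 1.62×10⁻³

Convert each candidate to consistent units, then evaluate M:
  alloy W: E = 112.4 GPa, ρ = 8870 kg/m³
  alloy L: E = 2.317 GPa, ρ = 1214 kg/m³
  alloy B: E = 204.8 GPa, ρ = 7836 kg/m³
  alloy A: E = 68.95 GPa, ρ = 2531 kg/m³
  alloy A: M = 1.62×10⁻³
  alloy L: M = 1.09×10⁻³
  alloy B: M = 0.752×10⁻³
  alloy W: M = 0.544×10⁻³
Alloy A ranks first.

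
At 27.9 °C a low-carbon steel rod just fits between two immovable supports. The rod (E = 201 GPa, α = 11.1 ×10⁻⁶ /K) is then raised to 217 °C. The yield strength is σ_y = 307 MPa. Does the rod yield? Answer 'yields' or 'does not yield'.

yields

ΔT = 189.1 K. Constrained thermal stress σ = E·α·ΔT = 201.0×10³ MPa × 11.1×10⁻⁶ × 189.1 = 422 MPa (compressive).
Compare to σ_y = 307 MPa: σ ≥ σ_y, so it yields.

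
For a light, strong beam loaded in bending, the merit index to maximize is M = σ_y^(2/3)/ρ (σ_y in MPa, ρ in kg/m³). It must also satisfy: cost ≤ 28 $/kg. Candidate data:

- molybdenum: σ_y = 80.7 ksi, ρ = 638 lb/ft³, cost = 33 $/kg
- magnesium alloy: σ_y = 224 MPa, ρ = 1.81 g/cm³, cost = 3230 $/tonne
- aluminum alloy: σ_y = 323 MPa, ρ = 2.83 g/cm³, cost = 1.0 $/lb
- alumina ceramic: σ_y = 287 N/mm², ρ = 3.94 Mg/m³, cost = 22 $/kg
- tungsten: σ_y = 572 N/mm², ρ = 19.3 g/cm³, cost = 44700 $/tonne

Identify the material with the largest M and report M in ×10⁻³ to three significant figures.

Screen on constraints: cost ≤ 28 $/kg. Survivors: magnesium alloy, aluminum alloy, alumina ceramic.
Convert each candidate to consistent units, then evaluate M:
  magnesium alloy: σ_y = 224.0 MPa, ρ = 1810 kg/m³
  aluminum alloy: σ_y = 323.0 MPa, ρ = 2830 kg/m³
  alumina ceramic: σ_y = 287.0 MPa, ρ = 3940 kg/m³
  magnesium alloy: M = 20.4×10⁻³
  aluminum alloy: M = 16.6×10⁻³
  alumina ceramic: M = 11.0×10⁻³
Magnesium alloy ranks first.

magnesium alloy, M = 20.4×10⁻³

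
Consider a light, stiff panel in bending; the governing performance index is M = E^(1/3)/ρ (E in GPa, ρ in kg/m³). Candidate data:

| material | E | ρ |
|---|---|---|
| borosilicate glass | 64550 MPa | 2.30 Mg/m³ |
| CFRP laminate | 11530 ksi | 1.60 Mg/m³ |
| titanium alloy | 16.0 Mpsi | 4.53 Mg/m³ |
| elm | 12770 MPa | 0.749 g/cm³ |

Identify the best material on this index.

Putting every candidate on a common basis:
  borosilicate glass: E = 64.55 GPa, ρ = 2300 kg/m³
  CFRP laminate: E = 79.50 GPa, ρ = 1600 kg/m³
  titanium alloy: E = 110.3 GPa, ρ = 4530 kg/m³
  elm: E = 12.77 GPa, ρ = 749.0 kg/m³
  elm: M = 3.12×10⁻³
  CFRP laminate: M = 2.69×10⁻³
  borosilicate glass: M = 1.74×10⁻³
  titanium alloy: M = 1.06×10⁻³
The maximum is for elm.

elm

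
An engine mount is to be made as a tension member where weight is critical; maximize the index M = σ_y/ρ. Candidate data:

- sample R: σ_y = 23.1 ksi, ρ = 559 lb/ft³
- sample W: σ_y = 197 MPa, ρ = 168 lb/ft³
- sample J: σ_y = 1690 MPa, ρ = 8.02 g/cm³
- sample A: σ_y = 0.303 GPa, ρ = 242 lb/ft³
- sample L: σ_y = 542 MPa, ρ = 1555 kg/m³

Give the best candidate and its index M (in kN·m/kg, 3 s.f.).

sample L, M = 349 kN·m/kg

In SI units:
  sample R: σ_y = 159.3 MPa, ρ = 8954 kg/m³
  sample W: σ_y = 197.0 MPa, ρ = 2691 kg/m³
  sample J: σ_y = 1690 MPa, ρ = 8020 kg/m³
  sample A: σ_y = 303.0 MPa, ρ = 3876 kg/m³
  sample L: σ_y = 542.0 MPa, ρ = 1555 kg/m³
  sample L: M = 349 kN·m/kg
  sample J: M = 211 kN·m/kg
  sample A: M = 78.2 kN·m/kg
  sample W: M = 73.2 kN·m/kg
  sample R: M = 17.8 kN·m/kg
Sample L ranks first.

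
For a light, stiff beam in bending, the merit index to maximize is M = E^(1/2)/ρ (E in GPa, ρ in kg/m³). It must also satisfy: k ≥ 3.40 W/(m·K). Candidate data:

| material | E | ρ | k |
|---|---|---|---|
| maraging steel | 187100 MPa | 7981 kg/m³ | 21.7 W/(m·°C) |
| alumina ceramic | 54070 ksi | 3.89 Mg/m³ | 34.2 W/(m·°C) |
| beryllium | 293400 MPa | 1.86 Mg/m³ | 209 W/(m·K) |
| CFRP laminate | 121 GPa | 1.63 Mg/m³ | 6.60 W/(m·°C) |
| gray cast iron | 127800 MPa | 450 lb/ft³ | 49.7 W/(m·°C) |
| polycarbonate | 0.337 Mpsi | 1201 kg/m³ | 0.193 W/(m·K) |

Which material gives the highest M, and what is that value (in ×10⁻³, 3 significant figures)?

beryllium, M = 9.21×10⁻³

Screen on constraints: k ≥ 3.40 W/(m·K). Survivors: maraging steel, alumina ceramic, beryllium, CFRP laminate, gray cast iron.
Convert each candidate to consistent units, then evaluate M:
  maraging steel: E = 187.1 GPa, ρ = 7981 kg/m³
  alumina ceramic: E = 372.8 GPa, ρ = 3890 kg/m³
  beryllium: E = 293.4 GPa, ρ = 1860 kg/m³
  CFRP laminate: E = 121.0 GPa, ρ = 1630 kg/m³
  gray cast iron: E = 127.8 GPa, ρ = 7208 kg/m³
  beryllium: M = 9.21×10⁻³
  CFRP laminate: M = 6.75×10⁻³
  alumina ceramic: M = 4.96×10⁻³
  maraging steel: M = 1.71×10⁻³
  gray cast iron: M = 1.57×10⁻³
The maximum is for beryllium.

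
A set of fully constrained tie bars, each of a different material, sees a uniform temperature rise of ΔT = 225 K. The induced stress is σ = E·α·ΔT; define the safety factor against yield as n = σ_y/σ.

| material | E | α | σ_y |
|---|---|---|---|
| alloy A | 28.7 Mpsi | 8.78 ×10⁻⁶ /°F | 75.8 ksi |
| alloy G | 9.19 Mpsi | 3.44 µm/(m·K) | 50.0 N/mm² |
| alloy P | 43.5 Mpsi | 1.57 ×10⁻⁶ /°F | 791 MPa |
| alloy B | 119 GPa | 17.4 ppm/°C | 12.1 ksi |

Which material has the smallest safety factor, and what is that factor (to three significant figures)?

Per material, after unit conversion:
  alloy A: E = 197.9, α = 15.8, σ_y = 522.6 → σ = 704 MPa, n = 0.743
  alloy G: E = 63.36, α = 3.44, σ_y = 50.00 → σ = 49.0 MPa, n = 1.02
  alloy P: E = 299.9, α = 2.83, σ_y = 791.0 → σ = 191 MPa, n = 4.15
  alloy B: E = 119.0, α = 17.4, σ_y = 83.43 → σ = 466 MPa, n = 0.179
The minimum is alloy B at n = 0.179.

alloy B, n = 0.179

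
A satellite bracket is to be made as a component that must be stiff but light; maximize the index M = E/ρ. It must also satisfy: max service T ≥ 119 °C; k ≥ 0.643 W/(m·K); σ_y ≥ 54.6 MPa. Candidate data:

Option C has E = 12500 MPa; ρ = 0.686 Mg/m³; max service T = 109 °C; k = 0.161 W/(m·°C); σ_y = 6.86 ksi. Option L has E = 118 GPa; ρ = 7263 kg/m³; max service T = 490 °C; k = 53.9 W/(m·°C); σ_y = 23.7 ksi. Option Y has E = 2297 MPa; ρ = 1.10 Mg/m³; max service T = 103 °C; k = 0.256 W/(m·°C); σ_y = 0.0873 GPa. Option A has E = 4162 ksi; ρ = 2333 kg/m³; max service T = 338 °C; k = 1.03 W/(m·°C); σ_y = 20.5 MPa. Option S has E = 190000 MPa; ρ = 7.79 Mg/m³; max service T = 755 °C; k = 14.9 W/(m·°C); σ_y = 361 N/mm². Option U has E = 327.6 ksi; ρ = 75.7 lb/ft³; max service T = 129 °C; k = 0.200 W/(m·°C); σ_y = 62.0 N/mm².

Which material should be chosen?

option S

Screen on constraints: max service T ≥ 119 °C; k ≥ 0.643 W/(m·K); σ_y ≥ 54.6 MPa. Survivors: option L, option S.
Convert each candidate to consistent units, then evaluate M:
  option L: E = 118.0 GPa, ρ = 7263 kg/m³
  option S: E = 190.0 GPa, ρ = 7790 kg/m³
  option S: M = 24.4 MN·m/kg
  option L: M = 16.2 MN·m/kg
Option S ranks first.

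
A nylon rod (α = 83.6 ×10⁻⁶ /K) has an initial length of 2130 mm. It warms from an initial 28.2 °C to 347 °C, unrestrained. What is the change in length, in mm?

56.8 mm

ΔT = 347 − 28.2 = 318.8 K.
ΔL = α·L₀·ΔT = 83.6×10⁻⁶ × 2130 mm × 318.8 K = 56.8 mm.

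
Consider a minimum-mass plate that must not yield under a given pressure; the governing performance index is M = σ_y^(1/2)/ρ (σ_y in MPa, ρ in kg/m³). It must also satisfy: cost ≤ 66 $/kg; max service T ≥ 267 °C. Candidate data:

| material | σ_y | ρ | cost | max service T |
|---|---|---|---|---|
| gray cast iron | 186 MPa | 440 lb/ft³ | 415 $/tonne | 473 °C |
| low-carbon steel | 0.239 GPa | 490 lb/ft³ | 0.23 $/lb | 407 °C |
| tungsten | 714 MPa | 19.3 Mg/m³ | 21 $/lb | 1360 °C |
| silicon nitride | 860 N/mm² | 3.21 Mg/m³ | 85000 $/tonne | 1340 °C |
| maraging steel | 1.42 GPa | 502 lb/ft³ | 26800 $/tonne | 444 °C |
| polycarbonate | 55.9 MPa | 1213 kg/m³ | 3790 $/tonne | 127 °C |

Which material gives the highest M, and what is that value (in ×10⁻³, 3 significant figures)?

maraging steel, M = 4.69×10⁻³

Screen on constraints: cost ≤ 66 $/kg; max service T ≥ 267 °C. Survivors: gray cast iron, low-carbon steel, tungsten, maraging steel.
Normalizing units and computing the index:
  gray cast iron: σ_y = 186.0 MPa, ρ = 7048 kg/m³
  low-carbon steel: σ_y = 239.0 MPa, ρ = 7849 kg/m³
  tungsten: σ_y = 714.0 MPa, ρ = 19300 kg/m³
  maraging steel: σ_y = 1420 MPa, ρ = 8041 kg/m³
  maraging steel: M = 4.69×10⁻³
  low-carbon steel: M = 1.97×10⁻³
  gray cast iron: M = 1.94×10⁻³
  tungsten: M = 1.38×10⁻³
The maximum is for maraging steel.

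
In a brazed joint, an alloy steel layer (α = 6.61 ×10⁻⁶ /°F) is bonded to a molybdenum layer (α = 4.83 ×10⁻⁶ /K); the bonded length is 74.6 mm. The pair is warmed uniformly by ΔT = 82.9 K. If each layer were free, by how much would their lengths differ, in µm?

alloy steel: α = 6.61×10⁻⁶/°F × 9/5 = 11.9×10⁻⁶/K.
Δα = |11.9 − 4.83|×10⁻⁶/K = 7.07×10⁻⁶/K.
ΔL_mismatch = Δα·L·ΔT = 7.07×10⁻⁶ × 74.6 mm × 82.9 K = 43.7 µm.

43.7 µm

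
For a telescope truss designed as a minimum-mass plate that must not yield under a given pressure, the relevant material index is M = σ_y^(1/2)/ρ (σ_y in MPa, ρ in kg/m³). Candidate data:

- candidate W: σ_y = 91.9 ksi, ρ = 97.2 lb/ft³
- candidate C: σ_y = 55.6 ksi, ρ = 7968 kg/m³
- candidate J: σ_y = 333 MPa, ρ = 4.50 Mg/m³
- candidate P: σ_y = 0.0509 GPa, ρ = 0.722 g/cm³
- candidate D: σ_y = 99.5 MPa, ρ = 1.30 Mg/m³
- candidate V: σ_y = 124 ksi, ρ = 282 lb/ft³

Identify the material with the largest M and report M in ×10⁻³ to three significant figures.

Normalizing units and computing the index:
  candidate W: σ_y = 633.6 MPa, ρ = 1557 kg/m³
  candidate C: σ_y = 383.3 MPa, ρ = 7968 kg/m³
  candidate J: σ_y = 333.0 MPa, ρ = 4500 kg/m³
  candidate P: σ_y = 50.90 MPa, ρ = 722.0 kg/m³
  candidate D: σ_y = 99.50 MPa, ρ = 1300 kg/m³
  candidate V: σ_y = 855.0 MPa, ρ = 4517 kg/m³
  candidate W: M = 16.2×10⁻³
  candidate P: M = 9.88×10⁻³
  candidate D: M = 7.67×10⁻³
  candidate V: M = 6.47×10⁻³
  candidate J: M = 4.06×10⁻³
  candidate C: M = 2.46×10⁻³
Candidate W ranks first.

candidate W, M = 16.2×10⁻³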